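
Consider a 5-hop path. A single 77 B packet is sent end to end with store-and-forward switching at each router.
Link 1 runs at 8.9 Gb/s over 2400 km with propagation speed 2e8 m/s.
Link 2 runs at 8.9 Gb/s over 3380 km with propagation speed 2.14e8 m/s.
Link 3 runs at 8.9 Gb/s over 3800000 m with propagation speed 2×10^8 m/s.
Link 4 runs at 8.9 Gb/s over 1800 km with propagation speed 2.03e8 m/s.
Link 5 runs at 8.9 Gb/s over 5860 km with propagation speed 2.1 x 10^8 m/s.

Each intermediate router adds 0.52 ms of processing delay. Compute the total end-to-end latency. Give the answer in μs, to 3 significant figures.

85600 μs

L = 77 × 8 = 616 bits.
Transmission delay per hop = L/R = 616/8900000000 = 0.0692135 μs; 5 hops → 0.346067 μs.
Propagation delays (d/s per hop): 12000, 15794.4, 19000, 8867, 27904.8 μs; sum = 83566.1 μs.
Processing at 4 router(s): 4 × 0.52 ms = 2080 μs.
End-to-end = 85600 μs.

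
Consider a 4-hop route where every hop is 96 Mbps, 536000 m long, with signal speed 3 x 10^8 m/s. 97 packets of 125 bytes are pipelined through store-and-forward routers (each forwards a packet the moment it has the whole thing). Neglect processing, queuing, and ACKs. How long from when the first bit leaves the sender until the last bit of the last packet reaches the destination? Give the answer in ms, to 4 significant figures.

Per-hop transmission t_tx = L/R = 1000/96000000 = 0.0104167 ms.
Per-hop propagation t_prop = 536000/300000000 = 1.78667 ms.
Pipeline fill: first packet needs 4·t_tx to clear all hops; remaining 96 packets each add one t_tx.
Total = (4+97-1)·t_tx + 4·t_prop = 100·0.0104167 + 4·1.78667 = 8.188 ms.

8.188 ms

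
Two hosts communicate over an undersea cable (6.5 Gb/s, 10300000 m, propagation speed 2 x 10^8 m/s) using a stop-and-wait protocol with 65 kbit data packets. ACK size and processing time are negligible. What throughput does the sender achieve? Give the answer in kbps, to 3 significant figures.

631 kbps

t_tx = L/R = 65000/6500000000 = 1e-05 s.
t_prop = 10300000/200000000 = 0.0515 s; RTT = 0.103 s.
Cycle = t_tx + RTT = 0.10301 s.
Throughput = L / cycle = 65000 / 0.10301 = 631 kbps.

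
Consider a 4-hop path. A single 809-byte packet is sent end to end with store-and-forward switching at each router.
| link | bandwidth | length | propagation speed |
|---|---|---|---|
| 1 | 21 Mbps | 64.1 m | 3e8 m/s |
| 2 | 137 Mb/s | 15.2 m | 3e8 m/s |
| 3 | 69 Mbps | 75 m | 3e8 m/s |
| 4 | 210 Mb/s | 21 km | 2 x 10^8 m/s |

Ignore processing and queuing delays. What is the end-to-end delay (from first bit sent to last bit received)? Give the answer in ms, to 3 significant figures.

0.586 ms

L = 809 × 8 = 6472 bits.
Transmission delays (L/R per hop): 0.30819, 0.0472409, 0.0937971, 0.030819 ms; sum = 0.480048 ms.
Propagation delays (d/s per hop): 0.000213667, 5.06667e-05, 0.00025, 0.105 ms; sum = 0.105514 ms.
End-to-end = 0.586 ms.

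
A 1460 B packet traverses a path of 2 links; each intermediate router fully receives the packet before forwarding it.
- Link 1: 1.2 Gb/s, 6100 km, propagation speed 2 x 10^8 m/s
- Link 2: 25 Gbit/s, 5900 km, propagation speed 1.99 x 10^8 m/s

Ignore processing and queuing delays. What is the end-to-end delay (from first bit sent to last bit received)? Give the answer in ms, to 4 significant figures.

L = 1460 × 8 = 11680 bits.
Transmission delays (L/R per hop): 0.00973333, 0.0004672 ms; sum = 0.0102005 ms.
Propagation delays (d/s per hop): 30.5, 29.6482 ms; sum = 60.1482 ms.
End-to-end = 60.16 ms.

60.16 ms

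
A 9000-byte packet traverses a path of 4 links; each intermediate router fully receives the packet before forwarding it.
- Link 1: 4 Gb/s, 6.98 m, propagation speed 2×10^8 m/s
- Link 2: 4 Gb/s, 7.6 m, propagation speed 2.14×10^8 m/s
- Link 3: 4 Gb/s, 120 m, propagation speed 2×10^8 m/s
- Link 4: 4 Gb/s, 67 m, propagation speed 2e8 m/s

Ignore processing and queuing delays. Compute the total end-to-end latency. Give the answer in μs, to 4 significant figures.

73.01 μs

L = 9000 × 8 = 72000 bits.
Transmission delay per hop = L/R = 72000/4000000000 = 18 μs; 4 hops → 72 μs.
Propagation delays (d/s per hop): 0.0349, 0.035514, 0.6, 0.335 μs; sum = 1.00541 μs.
End-to-end = 73.01 μs.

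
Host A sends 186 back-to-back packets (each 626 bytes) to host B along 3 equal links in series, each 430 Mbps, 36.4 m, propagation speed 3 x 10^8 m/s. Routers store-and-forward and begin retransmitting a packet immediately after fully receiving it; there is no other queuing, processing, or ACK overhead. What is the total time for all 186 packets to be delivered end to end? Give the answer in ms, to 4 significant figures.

2.190 ms

Per-hop transmission t_tx = L/R = 5008/430000000 = 0.0116465 ms.
Per-hop propagation t_prop = 36.4/300000000 = 0.000121333 ms.
Pipeline fill: first packet needs 3·t_tx to clear all hops; remaining 185 packets each add one t_tx.
Total = (3+186-1)·t_tx + 3·t_prop = 188·0.0116465 + 3·0.000121333 = 2.190 ms.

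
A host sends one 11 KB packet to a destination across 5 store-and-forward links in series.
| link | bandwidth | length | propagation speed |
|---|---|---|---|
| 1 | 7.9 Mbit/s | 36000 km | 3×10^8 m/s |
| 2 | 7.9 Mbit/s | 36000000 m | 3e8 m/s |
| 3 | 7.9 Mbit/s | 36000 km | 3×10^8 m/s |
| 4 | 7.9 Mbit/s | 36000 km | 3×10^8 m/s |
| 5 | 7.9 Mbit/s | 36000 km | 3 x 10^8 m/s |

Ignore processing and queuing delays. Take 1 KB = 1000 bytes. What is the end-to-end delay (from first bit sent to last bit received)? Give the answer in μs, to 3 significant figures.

L = 88000 bits.
Transmission delay per hop = L/R = 88000/7900000 = 11139.2 μs; 5 hops → 55696.2 μs.
Propagation delays (d/s per hop): 120000, 120000, 120000, 120000, 120000 μs; sum = 600000 μs.
End-to-end = 656000 μs.

656000 μs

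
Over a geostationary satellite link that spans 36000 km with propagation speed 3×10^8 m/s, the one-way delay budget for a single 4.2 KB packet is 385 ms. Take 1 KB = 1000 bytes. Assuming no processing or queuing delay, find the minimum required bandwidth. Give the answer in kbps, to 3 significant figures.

127 kbps

L = 33600 bits.
Propagation delay = 36000000 / 300000000 = 120 ms.
Transmission budget = 385 − 120 = 265 ms.
R ≥ L / t_tx = 33600 bits / 0.265 s = 127 kbps.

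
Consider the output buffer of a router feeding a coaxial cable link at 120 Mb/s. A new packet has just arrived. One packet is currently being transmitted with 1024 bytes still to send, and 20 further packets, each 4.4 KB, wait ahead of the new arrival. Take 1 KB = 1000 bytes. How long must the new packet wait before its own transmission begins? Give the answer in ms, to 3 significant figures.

Each queued packet: L/R = 35200/120000000 = 0.293333 ms.
20 queued → 5.86667 ms.
Plus remaining 8192 bits of current packet: 0.0682667 ms.
Queuing delay = 5.93 ms.

5.93 ms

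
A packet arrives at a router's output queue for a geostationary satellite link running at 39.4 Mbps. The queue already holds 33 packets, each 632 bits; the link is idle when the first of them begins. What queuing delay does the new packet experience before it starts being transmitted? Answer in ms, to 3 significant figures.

0.529 ms

Each queued packet: L/R = 632/39400000 = 0.0160406 ms.
33 queued → 0.52934 ms.
Queuing delay = 0.529 ms.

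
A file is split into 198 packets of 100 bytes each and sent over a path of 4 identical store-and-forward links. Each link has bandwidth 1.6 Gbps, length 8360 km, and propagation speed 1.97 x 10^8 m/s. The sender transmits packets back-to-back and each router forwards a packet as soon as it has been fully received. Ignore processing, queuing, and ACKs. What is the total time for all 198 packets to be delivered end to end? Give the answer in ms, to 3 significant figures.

Per-hop transmission t_tx = L/R = 800/1600000000 = 0.0005 ms.
Per-hop propagation t_prop = 8360000/197000000 = 42.4365 ms.
Pipeline fill: first packet needs 4·t_tx to clear all hops; remaining 197 packets each add one t_tx.
Total = (4+198-1)·t_tx + 4·t_prop = 201·0.0005 + 4·42.4365 = 170 ms.

170 ms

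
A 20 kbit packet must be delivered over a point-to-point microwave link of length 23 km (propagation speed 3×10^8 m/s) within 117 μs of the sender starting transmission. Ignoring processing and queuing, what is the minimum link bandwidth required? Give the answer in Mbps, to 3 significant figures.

496 Mbps

Propagation delay = 23000 / 300000000 = 76.6667 μs.
Transmission budget = 117 − 76.6667 = 40.3333 μs.
R ≥ L / t_tx = 20000 bits / 4.03333e-05 s = 496 Mbps.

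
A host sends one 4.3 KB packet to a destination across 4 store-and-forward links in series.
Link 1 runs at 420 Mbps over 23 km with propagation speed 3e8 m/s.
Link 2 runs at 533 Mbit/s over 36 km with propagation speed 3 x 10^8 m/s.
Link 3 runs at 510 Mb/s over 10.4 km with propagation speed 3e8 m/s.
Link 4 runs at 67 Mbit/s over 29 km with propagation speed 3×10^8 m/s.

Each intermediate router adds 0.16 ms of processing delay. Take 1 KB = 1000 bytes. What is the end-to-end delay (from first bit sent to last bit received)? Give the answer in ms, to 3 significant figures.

L = 34400 bits.
Transmission delays (L/R per hop): 0.0819048, 0.0645403, 0.067451, 0.513433 ms; sum = 0.727329 ms.
Propagation delays (d/s per hop): 0.0766667, 0.12, 0.0346667, 0.0966667 ms; sum = 0.328 ms.
Processing at 3 router(s): 3 × 0.16 ms = 0.48 ms.
End-to-end = 1.54 ms.

1.54 ms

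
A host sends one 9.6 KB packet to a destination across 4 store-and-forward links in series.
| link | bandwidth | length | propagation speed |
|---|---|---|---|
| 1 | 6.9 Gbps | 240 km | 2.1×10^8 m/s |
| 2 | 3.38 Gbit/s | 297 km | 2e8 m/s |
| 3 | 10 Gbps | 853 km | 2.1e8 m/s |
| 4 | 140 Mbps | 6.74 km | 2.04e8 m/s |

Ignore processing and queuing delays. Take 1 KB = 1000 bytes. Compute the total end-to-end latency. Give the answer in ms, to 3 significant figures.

L = 76800 bits.
Transmission delays (L/R per hop): 0.0111304, 0.0227219, 0.00768, 0.548571 ms; sum = 0.590104 ms.
Propagation delays (d/s per hop): 1.14286, 1.485, 4.0619, 0.0330392 ms; sum = 6.7228 ms.
End-to-end = 7.31 ms.

7.31 ms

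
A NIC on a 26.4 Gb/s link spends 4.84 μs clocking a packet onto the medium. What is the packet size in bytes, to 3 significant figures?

L = R × t_tx = 26400000000 b/s × 4.84e-06 s = 127776 bits.
In bytes: 127776 / 8 = 16000 bytes.

16000 bytes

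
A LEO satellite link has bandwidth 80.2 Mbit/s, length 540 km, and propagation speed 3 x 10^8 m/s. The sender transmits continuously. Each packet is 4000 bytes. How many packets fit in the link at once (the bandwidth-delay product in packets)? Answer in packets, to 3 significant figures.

4.51 packets

Propagation delay = 540000 / 300000000 = 0.0018 s.
BDP = R × t_prop = 80200000 × 0.0018 = 144360 bits.
In packets of 32000 bits: 4.51 packets.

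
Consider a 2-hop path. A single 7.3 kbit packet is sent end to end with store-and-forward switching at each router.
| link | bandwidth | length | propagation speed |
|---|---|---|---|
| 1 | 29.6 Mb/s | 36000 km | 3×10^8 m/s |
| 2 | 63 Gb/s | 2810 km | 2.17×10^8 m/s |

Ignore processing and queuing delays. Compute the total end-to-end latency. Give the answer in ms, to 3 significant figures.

133 ms

L = 7300 bits.
Transmission delays (L/R per hop): 0.246622, 0.000115873 ms; sum = 0.246737 ms.
Propagation delays (d/s per hop): 120, 12.9493 ms; sum = 132.949 ms.
End-to-end = 133 ms.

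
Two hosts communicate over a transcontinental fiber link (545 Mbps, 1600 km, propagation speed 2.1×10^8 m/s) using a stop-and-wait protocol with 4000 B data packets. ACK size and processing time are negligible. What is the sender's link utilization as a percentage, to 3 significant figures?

t_tx = L/R = 32000/545000000 = 5.87156e-05 s.
t_prop = 1600000/210000000 = 0.00761905 s; RTT = 0.0152381 s.
Cycle = t_tx + RTT = 0.0152968 s.
Utilization = t_tx / cycle = 5.87156e-05/0.0152968 = 0.384 %.

0.384 %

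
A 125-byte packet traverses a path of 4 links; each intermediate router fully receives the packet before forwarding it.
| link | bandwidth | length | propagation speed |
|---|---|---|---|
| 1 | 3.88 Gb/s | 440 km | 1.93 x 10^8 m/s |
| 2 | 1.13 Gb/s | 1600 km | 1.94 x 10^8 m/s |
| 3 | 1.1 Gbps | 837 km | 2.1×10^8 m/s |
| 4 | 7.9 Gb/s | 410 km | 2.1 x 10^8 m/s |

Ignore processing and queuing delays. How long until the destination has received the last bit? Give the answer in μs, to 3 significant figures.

16500 μs

L = 125 × 8 = 1000 bits.
Transmission delays (L/R per hop): 0.257732, 0.884956, 0.909091, 0.126582 μs; sum = 2.17836 μs.
Propagation delays (d/s per hop): 2279.79, 8247.42, 3985.71, 1952.38 μs; sum = 16465.3 μs.
End-to-end = 16500 μs.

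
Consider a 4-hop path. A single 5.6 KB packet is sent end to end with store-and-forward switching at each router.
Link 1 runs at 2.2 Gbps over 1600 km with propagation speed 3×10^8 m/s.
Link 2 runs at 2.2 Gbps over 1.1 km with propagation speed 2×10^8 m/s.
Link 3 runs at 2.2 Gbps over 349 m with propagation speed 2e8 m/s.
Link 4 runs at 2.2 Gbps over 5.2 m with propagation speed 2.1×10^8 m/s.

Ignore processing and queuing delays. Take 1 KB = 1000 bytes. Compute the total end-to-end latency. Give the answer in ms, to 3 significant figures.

5.42 ms

L = 44800 bits.
Transmission delay per hop = L/R = 44800/2200000000 = 0.0203636 ms; 4 hops → 0.0814545 ms.
Propagation delays (d/s per hop): 5.33333, 0.0055, 0.001745, 2.47619e-05 ms; sum = 5.3406 ms.
End-to-end = 5.42 ms.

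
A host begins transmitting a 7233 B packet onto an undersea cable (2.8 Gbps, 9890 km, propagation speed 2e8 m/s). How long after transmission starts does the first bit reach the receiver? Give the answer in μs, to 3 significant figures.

49500 μs

First bit experiences only propagation delay: d/s = 9890000/200000000 = 49500 μs.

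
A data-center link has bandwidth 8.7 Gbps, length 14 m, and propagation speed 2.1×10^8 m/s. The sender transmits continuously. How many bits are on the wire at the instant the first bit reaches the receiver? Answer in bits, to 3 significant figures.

Propagation delay = 14 / 210000000 = 6.66667e-08 s.
BDP = R × t_prop = 8700000000 × 6.66667e-08 = 580 bits.

580 bits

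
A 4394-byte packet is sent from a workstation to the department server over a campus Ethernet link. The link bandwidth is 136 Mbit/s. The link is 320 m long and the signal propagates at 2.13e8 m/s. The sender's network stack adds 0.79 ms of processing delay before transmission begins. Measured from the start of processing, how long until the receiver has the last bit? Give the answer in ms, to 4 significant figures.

1.050 ms

L = 4394 × 8 = 35152 bits.
Transmission delay = L/R = 35152 / 136000000 = 0.258471 ms.
Propagation delay = d/s = 320 m / 213000000 m/s = 0.00150235 ms.
Plus processing delay 0.79 ms = 0.79 ms.
Total = 1.050 ms.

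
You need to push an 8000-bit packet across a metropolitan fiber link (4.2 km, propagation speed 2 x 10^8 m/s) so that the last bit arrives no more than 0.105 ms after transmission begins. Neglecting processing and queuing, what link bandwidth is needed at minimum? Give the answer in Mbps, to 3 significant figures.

Propagation delay = 4200 / 200000000 = 0.021 ms.
Transmission budget = 0.105 − 0.021 = 0.084 ms.
R ≥ L / t_tx = 8000 bits / 8.4e-05 s = 95.2 Mbps.

95.2 Mbps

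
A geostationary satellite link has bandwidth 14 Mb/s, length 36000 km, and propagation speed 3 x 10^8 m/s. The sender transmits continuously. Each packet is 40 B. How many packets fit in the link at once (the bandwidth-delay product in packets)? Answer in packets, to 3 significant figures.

Propagation delay = 36000000 / 300000000 = 0.12 s.
BDP = R × t_prop = 14000000 × 0.12 = 1680000 bits.
In packets of 320 bits: 5250 packets.

5250 packets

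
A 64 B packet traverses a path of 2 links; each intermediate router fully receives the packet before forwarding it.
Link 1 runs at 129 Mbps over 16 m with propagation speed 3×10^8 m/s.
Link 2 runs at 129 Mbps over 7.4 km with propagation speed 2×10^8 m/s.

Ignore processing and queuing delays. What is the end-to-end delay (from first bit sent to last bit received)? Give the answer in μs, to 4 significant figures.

44.99 μs

L = 64 × 8 = 512 bits.
Transmission delay per hop = L/R = 512/129000000 = 3.96899 μs; 2 hops → 7.93798 μs.
Propagation delays (d/s per hop): 0.0533333, 37 μs; sum = 37.0533 μs.
End-to-end = 44.99 μs.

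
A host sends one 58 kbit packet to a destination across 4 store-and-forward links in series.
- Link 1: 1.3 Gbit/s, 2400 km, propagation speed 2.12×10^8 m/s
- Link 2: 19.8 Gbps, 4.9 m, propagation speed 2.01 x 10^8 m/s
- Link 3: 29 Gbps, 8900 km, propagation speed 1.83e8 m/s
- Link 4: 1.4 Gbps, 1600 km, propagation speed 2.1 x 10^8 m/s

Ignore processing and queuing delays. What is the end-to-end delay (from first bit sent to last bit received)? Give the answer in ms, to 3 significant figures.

67.7 ms

L = 58000 bits.
Transmission delays (L/R per hop): 0.0446154, 0.00292929, 0.002, 0.0414286 ms; sum = 0.0909732 ms.
Propagation delays (d/s per hop): 11.3208, 2.43781e-05, 48.6339, 7.61905 ms; sum = 67.5737 ms.
End-to-end = 67.7 ms.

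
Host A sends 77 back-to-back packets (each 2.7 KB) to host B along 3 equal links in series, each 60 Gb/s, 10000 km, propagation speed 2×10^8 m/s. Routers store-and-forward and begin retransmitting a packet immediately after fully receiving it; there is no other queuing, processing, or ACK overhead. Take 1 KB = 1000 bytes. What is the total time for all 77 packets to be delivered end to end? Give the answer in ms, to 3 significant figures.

Per-hop transmission t_tx = L/R = 21600/60000000000 = 0.00036 ms.
Per-hop propagation t_prop = 10000000/200000000 = 50 ms.
Pipeline fill: first packet needs 3·t_tx to clear all hops; remaining 76 packets each add one t_tx.
Total = (3+77-1)·t_tx + 3·t_prop = 79·0.00036 + 3·50 = 150 ms.

150 ms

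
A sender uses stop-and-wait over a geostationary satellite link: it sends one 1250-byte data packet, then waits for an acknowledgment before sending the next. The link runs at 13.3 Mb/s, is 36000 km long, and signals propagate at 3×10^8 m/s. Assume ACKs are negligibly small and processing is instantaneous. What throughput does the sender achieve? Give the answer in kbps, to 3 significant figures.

t_tx = L/R = 10000/13300000 = 0.00075188 s.
t_prop = 36000000/300000000 = 0.12 s; RTT = 0.24 s.
Cycle = t_tx + RTT = 0.240752 s.
Throughput = L / cycle = 10000 / 0.240752 = 41.5 kbps.

41.5 kbps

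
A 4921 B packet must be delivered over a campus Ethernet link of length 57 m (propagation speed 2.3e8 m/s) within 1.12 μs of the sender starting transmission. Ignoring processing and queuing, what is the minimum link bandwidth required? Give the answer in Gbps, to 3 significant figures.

L = 39368 bits.
Propagation delay = 57 / 2.3e+08 = 0.247826 μs.
Transmission budget = 1.12 − 0.247826 = 0.872174 μs.
R ≥ L / t_tx = 39368 bits / 8.72174e-07 s = 45.1 Gbps.

45.1 Gbps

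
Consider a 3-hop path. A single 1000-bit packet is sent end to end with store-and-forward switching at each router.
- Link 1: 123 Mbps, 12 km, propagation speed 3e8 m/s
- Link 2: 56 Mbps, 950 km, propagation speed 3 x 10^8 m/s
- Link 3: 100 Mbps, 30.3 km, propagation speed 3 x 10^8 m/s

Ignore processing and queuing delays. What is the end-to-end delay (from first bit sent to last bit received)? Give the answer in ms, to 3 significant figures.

Transmission delays (L/R per hop): 0.00813008, 0.0178571, 0.01 ms; sum = 0.0359872 ms.
Propagation delays (d/s per hop): 0.04, 3.16667, 0.101 ms; sum = 3.30767 ms.
End-to-end = 3.34 ms.

3.34 ms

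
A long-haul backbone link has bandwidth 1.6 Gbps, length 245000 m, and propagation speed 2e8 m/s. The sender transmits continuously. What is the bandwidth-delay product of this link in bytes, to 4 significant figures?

Propagation delay = 245000 / 200000000 = 0.001225 s.
BDP = R × t_prop = 1600000000 × 0.001225 = 1960000 bits.
In bytes: 1960000/8 = 245000 bytes.

245000 bytes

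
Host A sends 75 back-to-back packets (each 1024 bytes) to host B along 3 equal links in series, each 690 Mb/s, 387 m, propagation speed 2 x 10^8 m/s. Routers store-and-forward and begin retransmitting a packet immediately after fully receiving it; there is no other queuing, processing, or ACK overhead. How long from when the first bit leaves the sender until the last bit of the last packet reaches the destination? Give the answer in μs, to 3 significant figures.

920 μs

Per-hop transmission t_tx = L/R = 8192/690000000 = 11.8725 μs.
Per-hop propagation t_prop = 387/200000000 = 1.935 μs.
Pipeline fill: first packet needs 3·t_tx to clear all hops; remaining 74 packets each add one t_tx.
Total = (3+75-1)·t_tx + 3·t_prop = 77·11.8725 + 3·1.935 = 920 μs.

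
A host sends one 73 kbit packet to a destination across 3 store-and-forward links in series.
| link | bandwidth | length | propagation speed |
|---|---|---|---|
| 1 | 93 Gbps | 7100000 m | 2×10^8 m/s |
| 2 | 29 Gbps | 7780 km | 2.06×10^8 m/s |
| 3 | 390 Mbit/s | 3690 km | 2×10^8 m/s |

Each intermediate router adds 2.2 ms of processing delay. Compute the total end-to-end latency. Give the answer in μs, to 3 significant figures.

L = 73000 bits.
Transmission delays (L/R per hop): 0.784946, 2.51724, 187.179 μs; sum = 190.482 μs.
Propagation delays (d/s per hop): 35500, 37767, 18450 μs; sum = 91717 μs.
Processing at 2 router(s): 2 × 2.2 ms = 4400 μs.
End-to-end = 96300 μs.

96300 μs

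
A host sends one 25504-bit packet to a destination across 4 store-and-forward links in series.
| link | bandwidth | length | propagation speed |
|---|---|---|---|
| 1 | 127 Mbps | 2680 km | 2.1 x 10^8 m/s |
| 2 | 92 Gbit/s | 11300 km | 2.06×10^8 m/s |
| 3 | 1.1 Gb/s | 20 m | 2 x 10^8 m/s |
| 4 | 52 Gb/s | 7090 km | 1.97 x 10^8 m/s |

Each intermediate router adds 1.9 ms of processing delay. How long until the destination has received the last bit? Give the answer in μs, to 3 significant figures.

Transmission delays (L/R per hop): 200.819, 0.277217, 23.1855, 0.490462 μs; sum = 224.772 μs.
Propagation delays (d/s per hop): 12761.9, 54854.4, 0.1, 35989.8 μs; sum = 103606 μs.
Processing at 3 router(s): 3 × 1.9 ms = 5700 μs.
End-to-end = 110000 μs.

110000 μs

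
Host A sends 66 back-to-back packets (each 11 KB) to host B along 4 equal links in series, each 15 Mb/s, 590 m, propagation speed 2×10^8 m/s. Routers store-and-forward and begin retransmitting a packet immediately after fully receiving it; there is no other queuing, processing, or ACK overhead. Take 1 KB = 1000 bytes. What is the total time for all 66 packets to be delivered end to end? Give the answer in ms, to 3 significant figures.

Per-hop transmission t_tx = L/R = 88000/15000000 = 5.86667 ms.
Per-hop propagation t_prop = 590/200000000 = 0.00295 ms.
Pipeline fill: first packet needs 4·t_tx to clear all hops; remaining 65 packets each add one t_tx.
Total = (4+66-1)·t_tx + 4·t_prop = 69·5.86667 + 4·0.00295 = 405 ms.

405 ms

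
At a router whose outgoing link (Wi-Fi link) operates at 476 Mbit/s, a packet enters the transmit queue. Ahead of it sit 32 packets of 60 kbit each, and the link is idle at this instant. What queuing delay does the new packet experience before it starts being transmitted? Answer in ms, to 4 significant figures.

4.034 ms

Each queued packet: L/R = 60000/476000000 = 0.12605 ms.
32 queued → 4.03361 ms.
Queuing delay = 4.034 ms.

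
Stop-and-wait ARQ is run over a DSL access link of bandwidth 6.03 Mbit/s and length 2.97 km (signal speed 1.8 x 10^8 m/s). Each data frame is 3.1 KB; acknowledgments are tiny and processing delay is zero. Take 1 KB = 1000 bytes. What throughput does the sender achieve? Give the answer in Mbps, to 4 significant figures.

5.982 Mbps

t_tx = L/R = 24800/6030000 = 0.00411277 s.
t_prop = 2970/180000000 = 1.65e-05 s; RTT = 3.3e-05 s.
Cycle = t_tx + RTT = 0.00414577 s.
Throughput = L / cycle = 24800 / 0.00414577 = 5.982 Mbps.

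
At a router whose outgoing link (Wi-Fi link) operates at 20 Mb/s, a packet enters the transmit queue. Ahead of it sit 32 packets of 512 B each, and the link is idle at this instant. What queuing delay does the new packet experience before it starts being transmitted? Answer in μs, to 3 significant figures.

6550 μs

Each queued packet: L/R = 4096/20000000 = 204.8 μs.
32 queued → 6553.6 μs.
Queuing delay = 6550 μs.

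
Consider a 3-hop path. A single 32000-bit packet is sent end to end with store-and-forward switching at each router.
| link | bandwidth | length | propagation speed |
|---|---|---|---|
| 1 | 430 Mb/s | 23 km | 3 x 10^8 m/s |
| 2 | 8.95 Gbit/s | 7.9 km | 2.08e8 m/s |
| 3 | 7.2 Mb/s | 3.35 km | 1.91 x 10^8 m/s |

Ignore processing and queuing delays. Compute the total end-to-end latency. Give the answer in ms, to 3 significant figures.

Transmission delays (L/R per hop): 0.0744186, 0.00357542, 4.44444 ms; sum = 4.52244 ms.
Propagation delays (d/s per hop): 0.0766667, 0.0379808, 0.0175393 ms; sum = 0.132187 ms.
End-to-end = 4.65 ms.

4.65 ms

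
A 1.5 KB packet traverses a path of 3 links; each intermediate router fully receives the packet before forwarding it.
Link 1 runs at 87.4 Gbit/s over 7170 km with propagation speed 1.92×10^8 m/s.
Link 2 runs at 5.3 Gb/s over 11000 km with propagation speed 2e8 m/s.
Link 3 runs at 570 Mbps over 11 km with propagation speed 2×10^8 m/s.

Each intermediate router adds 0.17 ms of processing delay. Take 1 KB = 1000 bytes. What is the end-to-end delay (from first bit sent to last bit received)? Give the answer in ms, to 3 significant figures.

92.8 ms

L = 12000 bits.
Transmission delays (L/R per hop): 0.0001373, 0.00226415, 0.0210526 ms; sum = 0.0234541 ms.
Propagation delays (d/s per hop): 37.3438, 55, 0.055 ms; sum = 92.3988 ms.
Processing at 2 router(s): 2 × 0.17 ms = 0.34 ms.
End-to-end = 92.8 ms.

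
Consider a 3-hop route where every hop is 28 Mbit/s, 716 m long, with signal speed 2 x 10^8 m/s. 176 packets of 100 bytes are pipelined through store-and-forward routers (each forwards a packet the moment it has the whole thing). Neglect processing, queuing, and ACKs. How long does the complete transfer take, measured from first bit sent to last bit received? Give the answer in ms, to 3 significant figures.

Per-hop transmission t_tx = L/R = 800/28000000 = 0.0285714 ms.
Per-hop propagation t_prop = 716/200000000 = 0.00358 ms.
Pipeline fill: first packet needs 3·t_tx to clear all hops; remaining 175 packets each add one t_tx.
Total = (3+176-1)·t_tx + 3·t_prop = 178·0.0285714 + 3·0.00358 = 5.10 ms.

5.10 ms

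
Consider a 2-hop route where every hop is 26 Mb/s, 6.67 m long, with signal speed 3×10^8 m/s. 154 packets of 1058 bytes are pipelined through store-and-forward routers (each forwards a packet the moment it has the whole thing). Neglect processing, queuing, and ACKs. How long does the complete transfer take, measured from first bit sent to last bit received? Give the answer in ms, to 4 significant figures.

Per-hop transmission t_tx = L/R = 8464/26000000 = 0.325538 ms.
Per-hop propagation t_prop = 6.67/300000000 = 2.22333e-05 ms.
Pipeline fill: first packet needs 2·t_tx to clear all hops; remaining 153 packets each add one t_tx.
Total = (2+154-1)·t_tx + 2·t_prop = 155·0.325538 + 2·2.22333e-05 = 50.46 ms.

50.46 ms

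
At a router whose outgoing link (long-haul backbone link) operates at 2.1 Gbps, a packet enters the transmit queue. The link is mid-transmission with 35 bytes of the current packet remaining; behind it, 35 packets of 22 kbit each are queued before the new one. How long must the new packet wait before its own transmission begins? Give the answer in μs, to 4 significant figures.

366.8 μs

Each queued packet: L/R = 22000/2100000000 = 10.4762 μs.
35 queued → 366.667 μs.
Plus remaining 280 bits of current packet: 0.133333 μs.
Queuing delay = 366.8 μs.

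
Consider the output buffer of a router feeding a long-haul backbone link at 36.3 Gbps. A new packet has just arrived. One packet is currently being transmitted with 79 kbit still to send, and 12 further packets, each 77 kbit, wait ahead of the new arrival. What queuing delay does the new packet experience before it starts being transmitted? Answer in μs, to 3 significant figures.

Each queued packet: L/R = 77000/36300000000 = 2.12121 μs.
12 queued → 25.4545 μs.
Plus remaining 79000 bits of current packet: 2.17631 μs.
Queuing delay = 27.6 μs.

27.6 μs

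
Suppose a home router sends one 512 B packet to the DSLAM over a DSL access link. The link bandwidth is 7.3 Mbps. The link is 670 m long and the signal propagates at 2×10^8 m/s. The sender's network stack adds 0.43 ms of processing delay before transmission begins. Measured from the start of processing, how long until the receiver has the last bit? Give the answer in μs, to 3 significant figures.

994 μs

L = 512 × 8 = 4096 bits.
Transmission delay = L/R = 4096 / 7300000 = 561.096 μs.
Propagation delay = d/s = 670 m / 200000000 m/s = 3.35 μs.
Plus processing delay 0.43 ms = 430 μs.
Total = 994 μs.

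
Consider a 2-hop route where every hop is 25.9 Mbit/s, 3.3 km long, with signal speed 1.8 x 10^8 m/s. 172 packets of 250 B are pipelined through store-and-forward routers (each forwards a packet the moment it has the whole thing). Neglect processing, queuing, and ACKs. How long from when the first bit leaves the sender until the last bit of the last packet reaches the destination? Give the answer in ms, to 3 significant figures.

13.4 ms

Per-hop transmission t_tx = L/R = 2000/25900000 = 0.0772201 ms.
Per-hop propagation t_prop = 3300/180000000 = 0.0183333 ms.
Pipeline fill: first packet needs 2·t_tx to clear all hops; remaining 171 packets each add one t_tx.
Total = (2+172-1)·t_tx + 2·t_prop = 173·0.0772201 + 2·0.0183333 = 13.4 ms.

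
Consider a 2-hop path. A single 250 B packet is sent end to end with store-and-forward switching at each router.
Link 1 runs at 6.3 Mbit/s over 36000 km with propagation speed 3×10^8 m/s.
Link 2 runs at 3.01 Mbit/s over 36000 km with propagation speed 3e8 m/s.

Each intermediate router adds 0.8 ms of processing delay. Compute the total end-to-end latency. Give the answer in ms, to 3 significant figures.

242 ms

L = 250 × 8 = 2000 bits.
Transmission delays (L/R per hop): 0.31746, 0.664452 ms; sum = 0.981912 ms.
Propagation delays (d/s per hop): 120, 120 ms; sum = 240 ms.
Processing at 1 router(s): 1 × 0.8 ms = 0.8 ms.
End-to-end = 242 ms.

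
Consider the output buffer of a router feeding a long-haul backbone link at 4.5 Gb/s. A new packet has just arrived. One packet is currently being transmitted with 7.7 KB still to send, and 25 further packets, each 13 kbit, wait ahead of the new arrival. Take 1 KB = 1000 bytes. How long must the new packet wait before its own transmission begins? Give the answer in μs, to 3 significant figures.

Each queued packet: L/R = 13000/4500000000 = 2.88889 μs.
25 queued → 72.2222 μs.
Plus remaining 61600 bits of current packet: 13.6889 μs.
Queuing delay = 85.9 μs.

85.9 μs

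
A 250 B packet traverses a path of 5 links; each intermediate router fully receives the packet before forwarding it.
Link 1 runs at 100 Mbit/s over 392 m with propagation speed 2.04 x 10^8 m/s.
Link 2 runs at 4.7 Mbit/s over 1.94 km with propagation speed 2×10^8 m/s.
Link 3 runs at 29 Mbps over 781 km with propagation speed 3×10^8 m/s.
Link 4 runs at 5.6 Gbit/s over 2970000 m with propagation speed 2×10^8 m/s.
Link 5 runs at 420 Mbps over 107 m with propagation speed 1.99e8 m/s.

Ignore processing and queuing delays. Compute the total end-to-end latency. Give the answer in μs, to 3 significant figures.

L = 250 × 8 = 2000 bits.
Transmission delays (L/R per hop): 20, 425.532, 68.9655, 0.357143, 4.7619 μs; sum = 519.616 μs.
Propagation delays (d/s per hop): 1.92157, 9.7, 2603.33, 14850, 0.537688 μs; sum = 17465.5 μs.
End-to-end = 18000 μs.

18000 μs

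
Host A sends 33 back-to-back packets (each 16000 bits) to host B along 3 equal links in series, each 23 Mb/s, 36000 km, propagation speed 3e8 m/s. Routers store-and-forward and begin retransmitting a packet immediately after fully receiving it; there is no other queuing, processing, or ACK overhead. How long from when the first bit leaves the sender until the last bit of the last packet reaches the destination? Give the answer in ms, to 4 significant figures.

Per-hop transmission t_tx = L/R = 16000/23000000 = 0.695652 ms.
Per-hop propagation t_prop = 36000000/300000000 = 120 ms.
Pipeline fill: first packet needs 3·t_tx to clear all hops; remaining 32 packets each add one t_tx.
Total = (3+33-1)·t_tx + 3·t_prop = 35·0.695652 + 3·120 = 384.3 ms.

384.3 ms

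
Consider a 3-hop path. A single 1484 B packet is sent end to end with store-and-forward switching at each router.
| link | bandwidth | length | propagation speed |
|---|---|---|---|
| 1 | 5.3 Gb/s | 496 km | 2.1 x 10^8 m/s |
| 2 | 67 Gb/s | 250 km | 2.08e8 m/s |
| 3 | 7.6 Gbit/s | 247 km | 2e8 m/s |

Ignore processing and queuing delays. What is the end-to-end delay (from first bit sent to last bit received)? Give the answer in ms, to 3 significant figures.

L = 1484 × 8 = 11872 bits.
Transmission delays (L/R per hop): 0.00224, 0.000177194, 0.00156211 ms; sum = 0.0039793 ms.
Propagation delays (d/s per hop): 2.3619, 1.20192, 1.235 ms; sum = 4.79883 ms.
End-to-end = 4.80 ms.

4.80 ms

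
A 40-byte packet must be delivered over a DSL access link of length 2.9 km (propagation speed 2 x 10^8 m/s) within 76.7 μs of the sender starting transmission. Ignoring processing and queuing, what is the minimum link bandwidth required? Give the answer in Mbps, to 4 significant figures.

5.145 Mbps

L = 320 bits.
Propagation delay = 2900 / 200000000 = 14.5 μs.
Transmission budget = 76.7 − 14.5 = 62.2 μs.
R ≥ L / t_tx = 320 bits / 6.22e-05 s = 5.145 Mbps.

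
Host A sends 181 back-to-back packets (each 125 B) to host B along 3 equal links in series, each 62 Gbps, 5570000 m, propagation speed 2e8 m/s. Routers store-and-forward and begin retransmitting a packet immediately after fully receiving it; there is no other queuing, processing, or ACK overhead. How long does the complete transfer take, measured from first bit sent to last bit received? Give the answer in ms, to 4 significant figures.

83.55 ms

Per-hop transmission t_tx = L/R = 1000/62000000000 = 1.6129e-05 ms.
Per-hop propagation t_prop = 5570000/200000000 = 27.85 ms.
Pipeline fill: first packet needs 3·t_tx to clear all hops; remaining 180 packets each add one t_tx.
Total = (3+181-1)·t_tx + 3·t_prop = 183·1.6129e-05 + 3·27.85 = 83.55 ms.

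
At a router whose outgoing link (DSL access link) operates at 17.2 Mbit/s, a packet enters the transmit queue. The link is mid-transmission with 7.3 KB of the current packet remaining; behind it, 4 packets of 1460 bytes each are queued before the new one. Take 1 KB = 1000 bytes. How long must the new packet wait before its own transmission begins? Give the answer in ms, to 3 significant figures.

Each queued packet: L/R = 11680/17200000 = 0.67907 ms.
4 queued → 2.71628 ms.
Plus remaining 58400 bits of current packet: 3.39535 ms.
Queuing delay = 6.11 ms.

6.11 ms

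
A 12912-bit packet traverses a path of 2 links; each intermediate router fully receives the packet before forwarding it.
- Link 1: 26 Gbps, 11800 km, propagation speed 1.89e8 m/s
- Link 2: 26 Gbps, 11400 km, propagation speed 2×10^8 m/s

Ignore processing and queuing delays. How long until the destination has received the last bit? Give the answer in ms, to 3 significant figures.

119 ms

Transmission delay per hop = L/R = 12912/26000000000 = 0.000496615 ms; 2 hops → 0.000993231 ms.
Propagation delays (d/s per hop): 62.4339, 57 ms; sum = 119.434 ms.
End-to-end = 119 ms.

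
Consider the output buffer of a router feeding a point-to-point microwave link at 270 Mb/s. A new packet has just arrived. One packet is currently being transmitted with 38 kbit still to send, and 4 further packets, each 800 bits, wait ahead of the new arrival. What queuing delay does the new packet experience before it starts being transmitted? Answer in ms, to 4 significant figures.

0.1526 ms

Each queued packet: L/R = 800/270000000 = 0.00296296 ms.
4 queued → 0.0118519 ms.
Plus remaining 38000 bits of current packet: 0.140741 ms.
Queuing delay = 0.1526 ms.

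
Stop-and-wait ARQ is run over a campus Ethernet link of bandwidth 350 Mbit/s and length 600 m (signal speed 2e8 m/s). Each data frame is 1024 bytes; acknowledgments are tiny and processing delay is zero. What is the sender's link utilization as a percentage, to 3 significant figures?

79.6 %

t_tx = L/R = 8192/350000000 = 2.34057e-05 s.
t_prop = 600/200000000 = 3e-06 s; RTT = 6e-06 s.
Cycle = t_tx + RTT = 2.94057e-05 s.
Utilization = t_tx / cycle = 2.34057e-05/2.94057e-05 = 79.6 %.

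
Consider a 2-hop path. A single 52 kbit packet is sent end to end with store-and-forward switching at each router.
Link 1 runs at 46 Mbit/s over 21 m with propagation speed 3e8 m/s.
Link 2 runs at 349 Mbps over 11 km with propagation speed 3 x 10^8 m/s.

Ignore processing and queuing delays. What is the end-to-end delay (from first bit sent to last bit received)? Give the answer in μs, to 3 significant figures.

1320 μs

L = 52000 bits.
Transmission delays (L/R per hop): 1130.43, 148.997 μs; sum = 1279.43 μs.
Propagation delays (d/s per hop): 0.07, 36.6667 μs; sum = 36.7367 μs.
End-to-end = 1320 μs.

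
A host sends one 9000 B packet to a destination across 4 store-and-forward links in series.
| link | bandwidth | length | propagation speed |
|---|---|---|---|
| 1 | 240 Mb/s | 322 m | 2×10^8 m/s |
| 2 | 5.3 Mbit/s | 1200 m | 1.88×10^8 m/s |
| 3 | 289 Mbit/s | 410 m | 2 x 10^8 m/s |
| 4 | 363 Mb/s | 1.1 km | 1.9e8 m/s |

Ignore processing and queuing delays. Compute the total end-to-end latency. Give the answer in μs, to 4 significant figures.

14350 μs

L = 9000 × 8 = 72000 bits.
Transmission delays (L/R per hop): 300, 13584.9, 249.135, 198.347 μs; sum = 14332.4 μs.
Propagation delays (d/s per hop): 1.61, 6.38298, 2.05, 5.78947 μs; sum = 15.8325 μs.
End-to-end = 14350 μs.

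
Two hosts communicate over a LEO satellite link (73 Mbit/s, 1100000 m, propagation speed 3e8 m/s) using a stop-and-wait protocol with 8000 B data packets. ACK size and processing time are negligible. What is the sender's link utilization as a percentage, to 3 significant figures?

t_tx = L/R = 64000/73000000 = 0.000876712 s.
t_prop = 1100000/300000000 = 0.00366667 s; RTT = 0.00733333 s.
Cycle = t_tx + RTT = 0.00821005 s.
Utilization = t_tx / cycle = 0.000876712/0.00821005 = 10.7 %.

10.7 %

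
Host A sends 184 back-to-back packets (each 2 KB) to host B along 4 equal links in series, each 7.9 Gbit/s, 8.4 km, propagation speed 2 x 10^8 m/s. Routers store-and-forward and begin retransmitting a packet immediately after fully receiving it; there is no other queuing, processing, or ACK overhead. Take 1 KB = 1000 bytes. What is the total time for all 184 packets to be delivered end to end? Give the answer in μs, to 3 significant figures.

Per-hop transmission t_tx = L/R = 16000/7900000000 = 2.02532 μs.
Per-hop propagation t_prop = 8400/200000000 = 42 μs.
Pipeline fill: first packet needs 4·t_tx to clear all hops; remaining 183 packets each add one t_tx.
Total = (4+184-1)·t_tx + 4·t_prop = 187·2.02532 + 4·42 = 547 μs.

547 μs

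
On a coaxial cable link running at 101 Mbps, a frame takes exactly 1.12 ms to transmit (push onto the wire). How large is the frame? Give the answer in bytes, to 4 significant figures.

14140 bytes

L = R × t_tx = 101000000 b/s × 0.00112 s = 113120 bits.
In bytes: 113120 / 8 = 14140 bytes.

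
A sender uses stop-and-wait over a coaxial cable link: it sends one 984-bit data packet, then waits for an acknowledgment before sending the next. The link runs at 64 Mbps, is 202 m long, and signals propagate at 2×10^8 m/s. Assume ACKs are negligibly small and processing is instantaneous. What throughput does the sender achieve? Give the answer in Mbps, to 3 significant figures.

t_tx = L/R = 984/64000000 = 1.5375e-05 s.
t_prop = 202/200000000 = 1.01e-06 s; RTT = 2.02e-06 s.
Cycle = t_tx + RTT = 1.7395e-05 s.
Throughput = L / cycle = 984 / 1.7395e-05 = 56.6 Mbps.

56.6 Mbps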